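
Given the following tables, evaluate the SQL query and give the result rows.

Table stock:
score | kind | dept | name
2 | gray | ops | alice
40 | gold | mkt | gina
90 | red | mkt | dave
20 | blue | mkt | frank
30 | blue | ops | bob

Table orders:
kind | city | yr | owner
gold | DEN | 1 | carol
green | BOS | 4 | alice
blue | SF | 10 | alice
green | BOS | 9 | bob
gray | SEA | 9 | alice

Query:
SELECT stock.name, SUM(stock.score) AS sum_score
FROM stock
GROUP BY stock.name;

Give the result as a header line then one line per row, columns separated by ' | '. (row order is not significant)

After GROUP BY (5 rows):
stock.name | sum_score
alice | 2
gina | 40
dave | 90
frank | 20
bob | 30

== RESULT ==
stock.name | sum_score
alice | 2
gina | 40
dave | 90
frank | 20
bob | 30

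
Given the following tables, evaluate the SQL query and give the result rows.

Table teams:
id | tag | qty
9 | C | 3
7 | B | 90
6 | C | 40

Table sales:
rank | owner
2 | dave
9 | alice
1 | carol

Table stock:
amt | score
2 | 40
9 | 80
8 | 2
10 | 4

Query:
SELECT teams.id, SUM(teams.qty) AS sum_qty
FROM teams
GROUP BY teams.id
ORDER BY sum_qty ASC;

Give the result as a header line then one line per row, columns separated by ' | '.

== RESULT ==
teams.id | sum_qty
9 | 3
6 | 40
7 | 90

Derivation:
After GROUP BY (3 rows):
teams.id | sum_qty
9 | 3
7 | 90
6 | 40
After ORDER BY (3 rows):
teams.id | sum_qty
9 | 3
6 | 40
7 | 90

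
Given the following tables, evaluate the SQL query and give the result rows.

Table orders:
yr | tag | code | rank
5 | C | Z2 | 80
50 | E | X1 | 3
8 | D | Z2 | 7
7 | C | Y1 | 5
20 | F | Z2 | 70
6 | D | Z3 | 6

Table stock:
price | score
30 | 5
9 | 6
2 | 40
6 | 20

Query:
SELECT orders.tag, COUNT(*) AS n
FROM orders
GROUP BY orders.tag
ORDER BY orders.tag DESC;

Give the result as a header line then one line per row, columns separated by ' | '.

== RESULT ==
orders.tag | n
F | 1
E | 1
D | 2
C | 2

Derivation:
After GROUP BY (4 rows):
orders.tag | n
C | 2
E | 1
D | 2
F | 1
After ORDER BY (4 rows):
orders.tag | n
F | 1
E | 1
D | 2
C | 2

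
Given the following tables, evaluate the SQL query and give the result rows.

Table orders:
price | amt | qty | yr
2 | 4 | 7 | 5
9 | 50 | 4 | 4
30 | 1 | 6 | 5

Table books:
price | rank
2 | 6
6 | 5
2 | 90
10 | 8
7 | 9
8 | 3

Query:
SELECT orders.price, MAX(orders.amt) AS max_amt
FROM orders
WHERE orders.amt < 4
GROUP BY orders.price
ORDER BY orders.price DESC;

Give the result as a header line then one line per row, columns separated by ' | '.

After WHERE (1 rows):
orders.price | orders.amt | orders.qty | orders.yr
30 | 1 | 6 | 5
After GROUP BY (1 rows):
orders.price | max_amt
30 | 1
After ORDER BY (1 rows):
orders.price | max_amt
30 | 1

== RESULT ==
orders.price | max_amt
30 | 1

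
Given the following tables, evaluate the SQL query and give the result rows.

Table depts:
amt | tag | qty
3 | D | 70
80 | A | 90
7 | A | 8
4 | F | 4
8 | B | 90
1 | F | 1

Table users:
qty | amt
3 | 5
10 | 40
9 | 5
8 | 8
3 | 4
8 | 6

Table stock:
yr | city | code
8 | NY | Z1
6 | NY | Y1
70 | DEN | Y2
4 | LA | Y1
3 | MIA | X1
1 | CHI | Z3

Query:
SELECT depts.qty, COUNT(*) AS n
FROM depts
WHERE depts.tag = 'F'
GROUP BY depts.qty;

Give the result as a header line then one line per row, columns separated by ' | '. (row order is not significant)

== RESULT ==
depts.qty | n
4 | 1
1 | 1

Derivation:
After WHERE (2 rows):
depts.amt | depts.tag | depts.qty
4 | F | 4
1 | F | 1
After GROUP BY (2 rows):
depts.qty | n
4 | 1
1 | 1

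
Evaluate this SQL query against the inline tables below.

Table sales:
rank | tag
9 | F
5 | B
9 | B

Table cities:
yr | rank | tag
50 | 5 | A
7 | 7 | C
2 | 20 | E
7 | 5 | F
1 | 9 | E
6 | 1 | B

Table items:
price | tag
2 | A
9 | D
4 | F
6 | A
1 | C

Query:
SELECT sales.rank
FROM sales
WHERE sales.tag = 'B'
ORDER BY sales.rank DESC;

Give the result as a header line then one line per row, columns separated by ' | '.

== RESULT ==
sales.rank
9
5

Derivation:
After WHERE (2 rows):
sales.rank | sales.tag
5 | B
9 | B
After SELECT (2 rows):
sales.rank
5
9
After ORDER BY (2 rows):
sales.rank
9
5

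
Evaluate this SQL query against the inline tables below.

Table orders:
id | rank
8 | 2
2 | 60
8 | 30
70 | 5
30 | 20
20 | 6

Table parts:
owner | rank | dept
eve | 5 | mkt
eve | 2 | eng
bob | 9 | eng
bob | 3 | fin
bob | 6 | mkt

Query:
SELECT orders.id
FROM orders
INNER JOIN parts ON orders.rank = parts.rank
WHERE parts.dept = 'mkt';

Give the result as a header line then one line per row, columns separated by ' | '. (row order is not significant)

== RESULT ==
orders.id
70
20

Derivation:
After JOIN parts (3 rows):
orders.id | orders.rank | parts.owner | parts.rank | parts.dept
8 | 2 | eve | 2 | eng
70 | 5 | eve | 5 | mkt
20 | 6 | bob | 6 | mkt
After WHERE (2 rows):
orders.id | orders.rank | parts.owner | parts.rank | parts.dept
70 | 5 | eve | 5 | mkt
20 | 6 | bob | 6 | mkt
After SELECT (2 rows):
orders.id
70
20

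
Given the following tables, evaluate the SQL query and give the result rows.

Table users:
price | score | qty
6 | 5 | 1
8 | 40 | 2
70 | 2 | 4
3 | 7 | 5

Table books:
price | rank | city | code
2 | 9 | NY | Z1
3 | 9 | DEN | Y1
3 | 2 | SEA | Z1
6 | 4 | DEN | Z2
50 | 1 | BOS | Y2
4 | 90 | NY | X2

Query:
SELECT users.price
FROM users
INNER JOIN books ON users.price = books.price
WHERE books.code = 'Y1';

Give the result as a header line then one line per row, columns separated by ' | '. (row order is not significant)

== RESULT ==
users.price
3

Derivation:
After JOIN books (3 rows):
users.price | users.score | users.qty | books.price | books.rank | books.city | books.code
6 | 5 | 1 | 6 | 4 | DEN | Z2
3 | 7 | 5 | 3 | 9 | DEN | Y1
3 | 7 | 5 | 3 | 2 | SEA | Z1
After WHERE (1 rows):
users.price | users.score | users.qty | books.price | books.rank | books.city | books.code
3 | 7 | 5 | 3 | 9 | DEN | Y1
After SELECT (1 rows):
users.price
3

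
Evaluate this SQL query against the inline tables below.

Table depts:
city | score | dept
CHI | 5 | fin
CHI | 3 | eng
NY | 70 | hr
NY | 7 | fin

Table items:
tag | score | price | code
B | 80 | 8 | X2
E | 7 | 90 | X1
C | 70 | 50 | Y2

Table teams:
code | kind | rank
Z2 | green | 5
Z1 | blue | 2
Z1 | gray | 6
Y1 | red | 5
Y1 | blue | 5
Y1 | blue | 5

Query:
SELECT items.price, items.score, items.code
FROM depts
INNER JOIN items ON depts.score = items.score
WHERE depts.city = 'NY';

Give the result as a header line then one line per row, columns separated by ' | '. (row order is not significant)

After JOIN items (2 rows):
depts.city | depts.score | depts.dept | items.tag | items.score | items.price | items.code
NY | 70 | hr | C | 70 | 50 | Y2
NY | 7 | fin | E | 7 | 90 | X1
After WHERE (2 rows):
depts.city | depts.score | depts.dept | items.tag | items.score | items.price | items.code
NY | 70 | hr | C | 70 | 50 | Y2
NY | 7 | fin | E | 7 | 90 | X1
After SELECT (2 rows):
items.price | items.score | items.code
50 | 70 | Y2
90 | 7 | X1

== RESULT ==
items.price | items.score | items.code
50 | 70 | Y2
90 | 7 | X1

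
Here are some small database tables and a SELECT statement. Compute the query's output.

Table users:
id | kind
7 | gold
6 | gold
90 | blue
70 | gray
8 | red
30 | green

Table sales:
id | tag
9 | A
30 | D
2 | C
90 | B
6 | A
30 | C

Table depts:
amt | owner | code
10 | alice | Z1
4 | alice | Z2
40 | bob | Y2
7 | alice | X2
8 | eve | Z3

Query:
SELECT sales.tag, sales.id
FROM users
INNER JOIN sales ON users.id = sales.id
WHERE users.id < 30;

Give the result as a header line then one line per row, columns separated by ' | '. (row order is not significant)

== RESULT ==
sales.tag | sales.id
A | 6

Derivation:
After JOIN sales (4 rows):
users.id | users.kind | sales.id | sales.tag
6 | gold | 6 | A
90 | blue | 90 | B
30 | green | 30 | D
30 | green | 30 | C
After WHERE (1 rows):
users.id | users.kind | sales.id | sales.tag
6 | gold | 6 | A
After SELECT (1 rows):
sales.tag | sales.id
A | 6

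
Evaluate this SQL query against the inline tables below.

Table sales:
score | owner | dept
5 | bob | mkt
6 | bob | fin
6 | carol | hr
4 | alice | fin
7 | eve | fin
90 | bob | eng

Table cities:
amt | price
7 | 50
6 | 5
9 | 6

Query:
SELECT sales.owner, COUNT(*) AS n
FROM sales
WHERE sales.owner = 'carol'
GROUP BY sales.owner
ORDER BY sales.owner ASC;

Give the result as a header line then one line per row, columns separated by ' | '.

== RESULT ==
sales.owner | n
carol | 1

Derivation:
After WHERE (1 rows):
sales.score | sales.owner | sales.dept
6 | carol | hr
After GROUP BY (1 rows):
sales.owner | n
carol | 1
After ORDER BY (1 rows):
sales.owner | n
carol | 1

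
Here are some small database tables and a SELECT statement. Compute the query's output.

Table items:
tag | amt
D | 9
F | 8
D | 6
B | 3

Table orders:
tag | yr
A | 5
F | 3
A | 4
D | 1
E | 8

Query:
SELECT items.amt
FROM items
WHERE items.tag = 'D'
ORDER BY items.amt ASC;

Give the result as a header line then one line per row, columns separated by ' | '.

== RESULT ==
items.amt
6
9

Derivation:
After WHERE (2 rows):
items.tag | items.amt
D | 9
D | 6
After SELECT (2 rows):
items.amt
9
6
After ORDER BY (2 rows):
items.amt
6
9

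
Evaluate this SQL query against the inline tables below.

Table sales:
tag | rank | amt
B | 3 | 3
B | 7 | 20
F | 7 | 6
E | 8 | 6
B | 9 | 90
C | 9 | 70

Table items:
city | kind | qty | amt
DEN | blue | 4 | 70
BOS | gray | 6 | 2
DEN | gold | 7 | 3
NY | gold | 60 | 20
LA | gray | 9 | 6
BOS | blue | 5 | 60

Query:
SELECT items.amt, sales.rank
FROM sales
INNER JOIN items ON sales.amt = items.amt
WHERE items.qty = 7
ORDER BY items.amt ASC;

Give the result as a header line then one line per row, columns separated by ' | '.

After JOIN items (5 rows):
sales.tag | sales.rank | sales.amt | items.city | items.kind | items.qty | items.amt
B | 3 | 3 | DEN | gold | 7 | 3
B | 7 | 20 | NY | gold | 60 | 20
F | 7 | 6 | LA | gray | 9 | 6
E | 8 | 6 | LA | gray | 9 | 6
C | 9 | 70 | DEN | blue | 4 | 70
After WHERE (1 rows):
sales.tag | sales.rank | sales.amt | items.city | items.kind | items.qty | items.amt
B | 3 | 3 | DEN | gold | 7 | 3
After SELECT (1 rows):
items.amt | sales.rank
3 | 3
After ORDER BY (1 rows):
items.amt | sales.rank
3 | 3

== RESULT ==
items.amt | sales.rank
3 | 3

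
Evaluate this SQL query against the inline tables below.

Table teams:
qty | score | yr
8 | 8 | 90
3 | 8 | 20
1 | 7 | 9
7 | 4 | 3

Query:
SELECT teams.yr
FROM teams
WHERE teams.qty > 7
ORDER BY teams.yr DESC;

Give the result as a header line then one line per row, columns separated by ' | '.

After WHERE (1 rows):
teams.qty | teams.score | teams.yr
8 | 8 | 90
After SELECT (1 rows):
teams.yr
90
After ORDER BY (1 rows):
teams.yr
90

== RESULT ==
teams.yr
90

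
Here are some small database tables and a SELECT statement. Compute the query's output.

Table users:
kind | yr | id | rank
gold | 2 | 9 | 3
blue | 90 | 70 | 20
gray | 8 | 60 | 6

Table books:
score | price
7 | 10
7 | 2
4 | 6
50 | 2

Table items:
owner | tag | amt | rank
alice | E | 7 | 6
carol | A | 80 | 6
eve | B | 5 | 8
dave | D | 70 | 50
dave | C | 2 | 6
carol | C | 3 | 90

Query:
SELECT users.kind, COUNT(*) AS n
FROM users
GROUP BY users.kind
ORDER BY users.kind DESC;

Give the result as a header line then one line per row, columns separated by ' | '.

== RESULT ==
users.kind | n
gray | 1
gold | 1
blue | 1

Derivation:
After GROUP BY (3 rows):
users.kind | n
gold | 1
blue | 1
gray | 1
After ORDER BY (3 rows):
users.kind | n
gray | 1
gold | 1
blue | 1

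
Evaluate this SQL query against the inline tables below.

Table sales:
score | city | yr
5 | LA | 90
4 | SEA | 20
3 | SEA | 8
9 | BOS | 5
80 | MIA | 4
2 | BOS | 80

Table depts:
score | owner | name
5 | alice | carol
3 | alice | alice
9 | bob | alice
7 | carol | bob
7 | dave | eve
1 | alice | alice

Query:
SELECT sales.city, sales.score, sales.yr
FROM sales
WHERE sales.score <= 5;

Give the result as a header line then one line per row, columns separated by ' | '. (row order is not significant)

== RESULT ==
sales.city | sales.score | sales.yr
LA | 5 | 90
SEA | 4 | 20
SEA | 3 | 8
BOS | 2 | 80

Derivation:
After WHERE (4 rows):
sales.score | sales.city | sales.yr
5 | LA | 90
4 | SEA | 20
3 | SEA | 8
2 | BOS | 80
After SELECT (4 rows):
sales.city | sales.score | sales.yr
LA | 5 | 90
SEA | 4 | 20
SEA | 3 | 8
BOS | 2 | 80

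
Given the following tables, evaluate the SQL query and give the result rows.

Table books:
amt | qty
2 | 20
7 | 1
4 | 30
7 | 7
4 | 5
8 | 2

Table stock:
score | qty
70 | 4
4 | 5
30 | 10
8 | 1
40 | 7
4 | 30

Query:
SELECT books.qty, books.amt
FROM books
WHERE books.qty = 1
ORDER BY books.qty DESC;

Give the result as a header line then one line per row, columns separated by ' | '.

== RESULT ==
books.qty | books.amt
1 | 7

Derivation:
After WHERE (1 rows):
books.amt | books.qty
7 | 1
After SELECT (1 rows):
books.qty | books.amt
1 | 7
After ORDER BY (1 rows):
books.qty | books.amt
1 | 7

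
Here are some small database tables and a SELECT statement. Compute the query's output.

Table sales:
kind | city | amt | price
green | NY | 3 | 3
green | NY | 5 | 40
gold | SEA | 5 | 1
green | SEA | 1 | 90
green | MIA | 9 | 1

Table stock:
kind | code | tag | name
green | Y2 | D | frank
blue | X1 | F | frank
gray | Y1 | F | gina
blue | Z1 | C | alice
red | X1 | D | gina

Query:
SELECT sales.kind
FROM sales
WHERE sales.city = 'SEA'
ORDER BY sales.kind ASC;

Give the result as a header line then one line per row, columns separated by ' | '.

== RESULT ==
sales.kind
gold
green

Derivation:
After WHERE (2 rows):
sales.kind | sales.city | sales.amt | sales.price
gold | SEA | 5 | 1
green | SEA | 1 | 90
After SELECT (2 rows):
sales.kind
gold
green
After ORDER BY (2 rows):
sales.kind
gold
green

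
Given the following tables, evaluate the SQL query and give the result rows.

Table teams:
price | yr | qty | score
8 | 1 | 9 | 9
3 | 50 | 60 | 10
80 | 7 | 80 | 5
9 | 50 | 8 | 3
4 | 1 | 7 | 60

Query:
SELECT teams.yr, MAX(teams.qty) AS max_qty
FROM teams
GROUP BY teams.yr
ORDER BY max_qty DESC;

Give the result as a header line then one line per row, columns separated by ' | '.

After GROUP BY (3 rows):
teams.yr | max_qty
1 | 9
50 | 60
7 | 80
After ORDER BY (3 rows):
teams.yr | max_qty
7 | 80
50 | 60
1 | 9

== RESULT ==
teams.yr | max_qty
7 | 80
50 | 60
1 | 9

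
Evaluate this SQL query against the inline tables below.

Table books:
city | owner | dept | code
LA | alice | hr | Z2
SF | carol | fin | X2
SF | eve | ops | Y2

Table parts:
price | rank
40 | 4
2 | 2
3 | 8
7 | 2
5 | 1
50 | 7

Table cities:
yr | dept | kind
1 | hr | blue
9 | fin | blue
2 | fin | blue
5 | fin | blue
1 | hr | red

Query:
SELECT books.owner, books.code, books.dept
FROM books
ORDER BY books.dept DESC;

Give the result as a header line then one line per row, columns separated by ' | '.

After SELECT (3 rows):
books.owner | books.code | books.dept
alice | Z2 | hr
carol | X2 | fin
eve | Y2 | ops
After ORDER BY (3 rows):
books.owner | books.code | books.dept
eve | Y2 | ops
alice | Z2 | hr
carol | X2 | fin

== RESULT ==
books.owner | books.code | books.dept
eve | Y2 | ops
alice | Z2 | hr
carol | X2 | fin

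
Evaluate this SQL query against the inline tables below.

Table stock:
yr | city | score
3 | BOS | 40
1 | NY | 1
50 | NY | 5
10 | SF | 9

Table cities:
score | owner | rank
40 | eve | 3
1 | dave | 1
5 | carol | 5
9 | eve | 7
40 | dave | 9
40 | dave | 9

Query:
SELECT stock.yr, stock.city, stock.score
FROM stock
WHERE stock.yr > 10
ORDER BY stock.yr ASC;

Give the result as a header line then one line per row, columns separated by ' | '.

After WHERE (1 rows):
stock.yr | stock.city | stock.score
50 | NY | 5
After SELECT (1 rows):
stock.yr | stock.city | stock.score
50 | NY | 5
After ORDER BY (1 rows):
stock.yr | stock.city | stock.score
50 | NY | 5

== RESULT ==
stock.yr | stock.city | stock.score
50 | NY | 5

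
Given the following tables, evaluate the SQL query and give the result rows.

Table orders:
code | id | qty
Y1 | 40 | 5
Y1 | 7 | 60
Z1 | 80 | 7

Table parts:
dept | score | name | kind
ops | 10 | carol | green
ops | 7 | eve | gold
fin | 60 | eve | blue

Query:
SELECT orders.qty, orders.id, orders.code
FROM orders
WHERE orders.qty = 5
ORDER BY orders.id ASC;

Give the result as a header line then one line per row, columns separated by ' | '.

After WHERE (1 rows):
orders.code | orders.id | orders.qty
Y1 | 40 | 5
After SELECT (1 rows):
orders.qty | orders.id | orders.code
5 | 40 | Y1
After ORDER BY (1 rows):
orders.qty | orders.id | orders.code
5 | 40 | Y1

== RESULT ==
orders.qty | orders.id | orders.code
5 | 40 | Y1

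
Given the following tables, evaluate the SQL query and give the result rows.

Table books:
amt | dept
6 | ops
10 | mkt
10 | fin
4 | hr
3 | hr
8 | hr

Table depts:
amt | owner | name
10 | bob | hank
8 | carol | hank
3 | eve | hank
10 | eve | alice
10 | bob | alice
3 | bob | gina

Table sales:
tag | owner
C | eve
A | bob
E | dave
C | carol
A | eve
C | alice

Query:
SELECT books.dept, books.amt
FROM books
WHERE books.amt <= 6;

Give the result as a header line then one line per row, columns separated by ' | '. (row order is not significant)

After WHERE (3 rows):
books.amt | books.dept
6 | ops
4 | hr
3 | hr
After SELECT (3 rows):
books.dept | books.amt
ops | 6
hr | 4
hr | 3

== RESULT ==
books.dept | books.amt
ops | 6
hr | 4
hr | 3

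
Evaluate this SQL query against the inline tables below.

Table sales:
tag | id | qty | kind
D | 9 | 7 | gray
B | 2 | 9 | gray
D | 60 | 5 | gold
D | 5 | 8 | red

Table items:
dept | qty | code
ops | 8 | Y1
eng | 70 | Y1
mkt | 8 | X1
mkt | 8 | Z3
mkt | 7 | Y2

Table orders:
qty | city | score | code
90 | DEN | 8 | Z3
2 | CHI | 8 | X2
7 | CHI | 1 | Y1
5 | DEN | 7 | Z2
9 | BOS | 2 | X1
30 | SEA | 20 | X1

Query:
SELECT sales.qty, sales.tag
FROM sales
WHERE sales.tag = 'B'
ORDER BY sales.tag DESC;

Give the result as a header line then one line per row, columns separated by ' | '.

== RESULT ==
sales.qty | sales.tag
9 | B

Derivation:
After WHERE (1 rows):
sales.tag | sales.id | sales.qty | sales.kind
B | 2 | 9 | gray
After SELECT (1 rows):
sales.qty | sales.tag
9 | B
After ORDER BY (1 rows):
sales.qty | sales.tag
9 | B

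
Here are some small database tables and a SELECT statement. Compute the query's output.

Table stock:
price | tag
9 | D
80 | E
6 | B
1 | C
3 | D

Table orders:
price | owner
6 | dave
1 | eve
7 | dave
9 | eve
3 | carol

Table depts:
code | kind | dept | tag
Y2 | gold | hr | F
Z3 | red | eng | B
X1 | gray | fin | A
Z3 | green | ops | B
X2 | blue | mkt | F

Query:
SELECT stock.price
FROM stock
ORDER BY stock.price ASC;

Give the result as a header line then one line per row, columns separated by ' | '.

== RESULT ==
stock.price
1
3
6
9
80

Derivation:
After SELECT (5 rows):
stock.price
9
80
6
1
3
After ORDER BY (5 rows):
stock.price
1
3
6
9
80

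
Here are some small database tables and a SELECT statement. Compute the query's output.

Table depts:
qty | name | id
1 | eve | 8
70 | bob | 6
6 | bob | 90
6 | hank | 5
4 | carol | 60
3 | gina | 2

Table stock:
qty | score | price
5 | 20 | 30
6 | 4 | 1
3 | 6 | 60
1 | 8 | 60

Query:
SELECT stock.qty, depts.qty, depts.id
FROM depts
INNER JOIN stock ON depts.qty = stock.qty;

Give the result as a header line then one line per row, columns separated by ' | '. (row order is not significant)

== RESULT ==
stock.qty | depts.qty | depts.id
1 | 1 | 8
6 | 6 | 90
6 | 6 | 5
3 | 3 | 2

Derivation:
After JOIN stock (4 rows):
depts.qty | depts.name | depts.id | stock.qty | stock.score | stock.price
1 | eve | 8 | 1 | 8 | 60
6 | bob | 90 | 6 | 4 | 1
6 | hank | 5 | 6 | 4 | 1
3 | gina | 2 | 3 | 6 | 60
After SELECT (4 rows):
stock.qty | depts.qty | depts.id
1 | 1 | 8
6 | 6 | 90
6 | 6 | 5
3 | 3 | 2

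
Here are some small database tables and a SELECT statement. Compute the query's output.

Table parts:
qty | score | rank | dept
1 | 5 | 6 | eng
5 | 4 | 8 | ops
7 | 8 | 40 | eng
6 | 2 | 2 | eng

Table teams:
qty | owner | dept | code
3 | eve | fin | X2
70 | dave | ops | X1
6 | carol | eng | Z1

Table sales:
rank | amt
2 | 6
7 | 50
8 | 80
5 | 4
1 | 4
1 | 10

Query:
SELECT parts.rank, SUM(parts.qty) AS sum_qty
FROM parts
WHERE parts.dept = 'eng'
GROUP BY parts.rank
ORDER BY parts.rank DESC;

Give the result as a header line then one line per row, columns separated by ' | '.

After WHERE (3 rows):
parts.qty | parts.score | parts.rank | parts.dept
1 | 5 | 6 | eng
7 | 8 | 40 | eng
6 | 2 | 2 | eng
After GROUP BY (3 rows):
parts.rank | sum_qty
6 | 1
40 | 7
2 | 6
After ORDER BY (3 rows):
parts.rank | sum_qty
40 | 7
6 | 1
2 | 6

== RESULT ==
parts.rank | sum_qty
40 | 7
6 | 1
2 | 6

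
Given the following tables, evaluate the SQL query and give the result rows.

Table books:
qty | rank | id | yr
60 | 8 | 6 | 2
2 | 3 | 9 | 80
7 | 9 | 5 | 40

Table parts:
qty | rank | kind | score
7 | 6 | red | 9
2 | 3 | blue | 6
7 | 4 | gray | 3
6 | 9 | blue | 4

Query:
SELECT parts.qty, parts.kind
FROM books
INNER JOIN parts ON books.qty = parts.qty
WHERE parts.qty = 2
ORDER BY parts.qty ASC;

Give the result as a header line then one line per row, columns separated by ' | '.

== RESULT ==
parts.qty | parts.kind
2 | blue

Derivation:
After JOIN parts (3 rows):
books.qty | books.rank | books.id | books.yr | parts.qty | parts.rank | parts.kind | parts.score
2 | 3 | 9 | 80 | 2 | 3 | blue | 6
7 | 9 | 5 | 40 | 7 | 6 | red | 9
7 | 9 | 5 | 40 | 7 | 4 | gray | 3
After WHERE (1 rows):
books.qty | books.rank | books.id | books.yr | parts.qty | parts.rank | parts.kind | parts.score
2 | 3 | 9 | 80 | 2 | 3 | blue | 6
After SELECT (1 rows):
parts.qty | parts.kind
2 | blue
After ORDER BY (1 rows):
parts.qty | parts.kind
2 | blue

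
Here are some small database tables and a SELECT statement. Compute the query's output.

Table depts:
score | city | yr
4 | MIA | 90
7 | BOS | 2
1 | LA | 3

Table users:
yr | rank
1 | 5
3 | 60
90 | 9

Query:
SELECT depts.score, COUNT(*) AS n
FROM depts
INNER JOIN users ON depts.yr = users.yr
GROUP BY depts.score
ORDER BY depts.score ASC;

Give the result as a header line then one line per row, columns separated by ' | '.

After JOIN users (2 rows):
depts.score | depts.city | depts.yr | users.yr | users.rank
4 | MIA | 90 | 90 | 9
1 | LA | 3 | 3 | 60
After GROUP BY (2 rows):
depts.score | n
4 | 1
1 | 1
After ORDER BY (2 rows):
depts.score | n
1 | 1
4 | 1

== RESULT ==
depts.score | n
1 | 1
4 | 1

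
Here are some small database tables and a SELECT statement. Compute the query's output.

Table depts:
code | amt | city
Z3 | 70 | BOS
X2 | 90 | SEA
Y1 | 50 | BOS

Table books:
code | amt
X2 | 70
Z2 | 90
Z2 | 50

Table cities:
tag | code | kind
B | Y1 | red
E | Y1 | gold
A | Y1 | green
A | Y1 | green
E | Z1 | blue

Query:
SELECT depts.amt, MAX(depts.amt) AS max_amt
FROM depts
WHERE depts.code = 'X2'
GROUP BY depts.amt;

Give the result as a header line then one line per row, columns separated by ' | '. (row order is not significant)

== RESULT ==
depts.amt | max_amt
90 | 90

Derivation:
After WHERE (1 rows):
depts.code | depts.amt | depts.city
X2 | 90 | SEA
After GROUP BY (1 rows):
depts.amt | max_amt
90 | 90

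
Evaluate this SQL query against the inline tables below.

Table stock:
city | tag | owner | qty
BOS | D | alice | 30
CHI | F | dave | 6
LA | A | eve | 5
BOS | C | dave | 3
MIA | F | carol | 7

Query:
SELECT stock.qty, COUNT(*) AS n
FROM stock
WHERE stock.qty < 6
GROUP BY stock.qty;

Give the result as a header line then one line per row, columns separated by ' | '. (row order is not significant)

== RESULT ==
stock.qty | n
5 | 1
3 | 1

Derivation:
After WHERE (2 rows):
stock.city | stock.tag | stock.owner | stock.qty
LA | A | eve | 5
BOS | C | dave | 3
After GROUP BY (2 rows):
stock.qty | n
5 | 1
3 | 1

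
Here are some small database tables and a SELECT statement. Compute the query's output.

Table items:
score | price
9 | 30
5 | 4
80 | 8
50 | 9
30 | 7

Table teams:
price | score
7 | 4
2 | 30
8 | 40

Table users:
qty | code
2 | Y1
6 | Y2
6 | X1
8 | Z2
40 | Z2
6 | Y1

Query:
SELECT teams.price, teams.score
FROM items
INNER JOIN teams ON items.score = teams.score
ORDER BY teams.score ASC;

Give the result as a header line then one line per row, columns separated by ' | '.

== RESULT ==
teams.price | teams.score
2 | 30

Derivation:
After JOIN teams (1 rows):
items.score | items.price | teams.price | teams.score
30 | 7 | 2 | 30
After SELECT (1 rows):
teams.price | teams.score
2 | 30
After ORDER BY (1 rows):
teams.price | teams.score
2 | 30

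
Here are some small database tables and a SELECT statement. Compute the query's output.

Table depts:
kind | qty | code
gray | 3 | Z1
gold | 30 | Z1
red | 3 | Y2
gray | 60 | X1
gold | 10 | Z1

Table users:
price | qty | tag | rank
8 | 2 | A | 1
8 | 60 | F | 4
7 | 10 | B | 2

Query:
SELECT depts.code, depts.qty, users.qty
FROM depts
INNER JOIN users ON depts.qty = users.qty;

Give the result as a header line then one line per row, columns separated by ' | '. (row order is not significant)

After JOIN users (2 rows):
depts.kind | depts.qty | depts.code | users.price | users.qty | users.tag | users.rank
gray | 60 | X1 | 8 | 60 | F | 4
gold | 10 | Z1 | 7 | 10 | B | 2
After SELECT (2 rows):
depts.code | depts.qty | users.qty
X1 | 60 | 60
Z1 | 10 | 10

== RESULT ==
depts.code | depts.qty | users.qty
X1 | 60 | 60
Z1 | 10 | 10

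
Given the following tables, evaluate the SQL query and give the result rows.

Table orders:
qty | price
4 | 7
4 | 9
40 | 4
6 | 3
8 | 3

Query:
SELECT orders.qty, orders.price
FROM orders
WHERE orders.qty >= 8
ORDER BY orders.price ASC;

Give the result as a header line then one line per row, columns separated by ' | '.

After WHERE (2 rows):
orders.qty | orders.price
40 | 4
8 | 3
After SELECT (2 rows):
orders.qty | orders.price
40 | 4
8 | 3
After ORDER BY (2 rows):
orders.qty | orders.price
8 | 3
40 | 4

== RESULT ==
orders.qty | orders.price
8 | 3
40 | 4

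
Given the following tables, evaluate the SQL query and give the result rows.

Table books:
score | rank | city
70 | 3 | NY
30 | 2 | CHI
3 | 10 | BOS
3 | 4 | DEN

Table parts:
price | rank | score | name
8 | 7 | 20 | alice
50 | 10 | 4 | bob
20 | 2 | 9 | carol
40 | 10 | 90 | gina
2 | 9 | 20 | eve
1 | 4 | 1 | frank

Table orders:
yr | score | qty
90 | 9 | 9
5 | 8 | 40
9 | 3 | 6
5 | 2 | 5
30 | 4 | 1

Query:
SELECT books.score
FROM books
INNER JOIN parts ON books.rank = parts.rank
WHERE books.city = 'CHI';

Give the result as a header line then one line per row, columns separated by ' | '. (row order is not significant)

== RESULT ==
books.score
30

Derivation:
After JOIN parts (4 rows):
books.score | books.rank | books.city | parts.price | parts.rank | parts.score | parts.name
30 | 2 | CHI | 20 | 2 | 9 | carol
3 | 10 | BOS | 50 | 10 | 4 | bob
3 | 10 | BOS | 40 | 10 | 90 | gina
3 | 4 | DEN | 1 | 4 | 1 | frank
After WHERE (1 rows):
books.score | books.rank | books.city | parts.price | parts.rank | parts.score | parts.name
30 | 2 | CHI | 20 | 2 | 9 | carol
After SELECT (1 rows):
books.score
30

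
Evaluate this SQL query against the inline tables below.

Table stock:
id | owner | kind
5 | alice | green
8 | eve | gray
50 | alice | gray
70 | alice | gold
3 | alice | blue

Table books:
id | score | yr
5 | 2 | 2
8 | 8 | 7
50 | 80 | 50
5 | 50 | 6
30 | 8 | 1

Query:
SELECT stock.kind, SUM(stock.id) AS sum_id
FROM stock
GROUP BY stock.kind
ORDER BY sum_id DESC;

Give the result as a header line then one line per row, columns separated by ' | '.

== RESULT ==
stock.kind | sum_id
gold | 70
gray | 58
green | 5
blue | 3

Derivation:
After GROUP BY (4 rows):
stock.kind | sum_id
green | 5
gray | 58
gold | 70
blue | 3
After ORDER BY (4 rows):
stock.kind | sum_id
gold | 70
gray | 58
green | 5
blue | 3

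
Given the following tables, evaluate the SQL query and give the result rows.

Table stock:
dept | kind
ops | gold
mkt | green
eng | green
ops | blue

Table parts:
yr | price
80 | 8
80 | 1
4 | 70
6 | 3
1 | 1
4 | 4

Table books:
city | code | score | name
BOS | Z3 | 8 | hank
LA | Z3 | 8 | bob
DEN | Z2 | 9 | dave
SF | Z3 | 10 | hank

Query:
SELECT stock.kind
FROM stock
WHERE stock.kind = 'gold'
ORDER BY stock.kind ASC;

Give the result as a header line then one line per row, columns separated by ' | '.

After WHERE (1 rows):
stock.dept | stock.kind
ops | gold
After SELECT (1 rows):
stock.kind
gold
After ORDER BY (1 rows):
stock.kind
gold

== RESULT ==
stock.kind
gold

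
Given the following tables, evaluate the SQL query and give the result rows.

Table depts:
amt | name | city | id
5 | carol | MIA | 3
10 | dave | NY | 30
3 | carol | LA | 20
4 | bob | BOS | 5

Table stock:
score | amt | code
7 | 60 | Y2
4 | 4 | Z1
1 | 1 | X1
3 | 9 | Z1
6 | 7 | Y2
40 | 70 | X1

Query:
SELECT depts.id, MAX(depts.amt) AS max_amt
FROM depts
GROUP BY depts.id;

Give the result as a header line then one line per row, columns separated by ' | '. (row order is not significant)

After GROUP BY (4 rows):
depts.id | max_amt
3 | 5
30 | 10
20 | 3
5 | 4

== RESULT ==
depts.id | max_amt
3 | 5
30 | 10
20 | 3
5 | 4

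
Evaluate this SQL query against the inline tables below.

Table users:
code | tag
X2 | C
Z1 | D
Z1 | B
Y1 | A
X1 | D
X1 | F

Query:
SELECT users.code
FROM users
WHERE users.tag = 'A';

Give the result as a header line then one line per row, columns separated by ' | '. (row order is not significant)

After WHERE (1 rows):
users.code | users.tag
Y1 | A
After SELECT (1 rows):
users.code
Y1

== RESULT ==
users.code
Y1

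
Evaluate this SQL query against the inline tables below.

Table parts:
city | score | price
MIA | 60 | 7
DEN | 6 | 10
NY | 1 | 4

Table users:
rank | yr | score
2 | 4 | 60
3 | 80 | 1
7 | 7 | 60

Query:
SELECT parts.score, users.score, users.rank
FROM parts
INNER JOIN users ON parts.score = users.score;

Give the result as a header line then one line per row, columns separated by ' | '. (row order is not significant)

== RESULT ==
parts.score | users.score | users.rank
60 | 60 | 2
60 | 60 | 7
1 | 1 | 3

Derivation:
After JOIN users (3 rows):
parts.city | parts.score | parts.price | users.rank | users.yr | users.score
MIA | 60 | 7 | 2 | 4 | 60
MIA | 60 | 7 | 7 | 7 | 60
NY | 1 | 4 | 3 | 80 | 1
After SELECT (3 rows):
parts.score | users.score | users.rank
60 | 60 | 2
60 | 60 | 7
1 | 1 | 3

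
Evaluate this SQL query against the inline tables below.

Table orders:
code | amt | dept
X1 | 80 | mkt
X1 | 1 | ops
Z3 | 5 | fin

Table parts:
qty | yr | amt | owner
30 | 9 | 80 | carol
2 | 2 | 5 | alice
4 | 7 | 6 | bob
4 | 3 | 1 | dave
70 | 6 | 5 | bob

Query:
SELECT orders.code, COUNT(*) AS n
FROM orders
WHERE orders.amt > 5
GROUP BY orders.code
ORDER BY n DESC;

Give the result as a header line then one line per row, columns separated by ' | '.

== RESULT ==
orders.code | n
X1 | 1

Derivation:
After WHERE (1 rows):
orders.code | orders.amt | orders.dept
X1 | 80 | mkt
After GROUP BY (1 rows):
orders.code | n
X1 | 1
After ORDER BY (1 rows):
orders.code | n
X1 | 1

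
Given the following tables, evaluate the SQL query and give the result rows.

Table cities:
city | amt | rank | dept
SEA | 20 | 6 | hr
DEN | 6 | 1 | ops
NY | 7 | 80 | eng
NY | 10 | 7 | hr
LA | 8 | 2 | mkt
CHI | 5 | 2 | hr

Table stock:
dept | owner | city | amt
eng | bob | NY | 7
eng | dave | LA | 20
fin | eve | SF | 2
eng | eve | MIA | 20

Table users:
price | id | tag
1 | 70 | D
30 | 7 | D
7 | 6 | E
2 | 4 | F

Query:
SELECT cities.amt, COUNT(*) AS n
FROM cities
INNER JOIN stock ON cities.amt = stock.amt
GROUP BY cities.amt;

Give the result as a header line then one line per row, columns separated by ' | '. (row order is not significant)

== RESULT ==
cities.amt | n
20 | 2
7 | 1

Derivation:
After JOIN stock (3 rows):
cities.city | cities.amt | cities.rank | cities.dept | stock.dept | stock.owner | stock.city | stock.amt
SEA | 20 | 6 | hr | eng | dave | LA | 20
SEA | 20 | 6 | hr | eng | eve | MIA | 20
NY | 7 | 80 | eng | eng | bob | NY | 7
After GROUP BY (2 rows):
cities.amt | n
20 | 2
7 | 1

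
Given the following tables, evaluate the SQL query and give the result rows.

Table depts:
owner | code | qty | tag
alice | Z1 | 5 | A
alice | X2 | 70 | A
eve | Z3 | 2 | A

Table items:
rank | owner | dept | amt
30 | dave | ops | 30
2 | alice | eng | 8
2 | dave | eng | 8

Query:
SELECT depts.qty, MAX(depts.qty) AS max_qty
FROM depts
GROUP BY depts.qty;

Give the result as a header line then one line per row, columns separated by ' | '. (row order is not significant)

== RESULT ==
depts.qty | max_qty
5 | 5
70 | 70
2 | 2

Derivation:
After GROUP BY (3 rows):
depts.qty | max_qty
5 | 5
70 | 70
2 | 2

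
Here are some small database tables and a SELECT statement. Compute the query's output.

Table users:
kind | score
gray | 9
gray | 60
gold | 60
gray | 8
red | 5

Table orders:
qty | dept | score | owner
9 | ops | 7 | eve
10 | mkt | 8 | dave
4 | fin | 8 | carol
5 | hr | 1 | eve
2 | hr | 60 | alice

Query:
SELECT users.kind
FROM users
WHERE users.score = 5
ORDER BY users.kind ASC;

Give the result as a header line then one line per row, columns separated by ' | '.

== RESULT ==
users.kind
red

Derivation:
After WHERE (1 rows):
users.kind | users.score
red | 5
After SELECT (1 rows):
users.kind
red
After ORDER BY (1 rows):
users.kind
red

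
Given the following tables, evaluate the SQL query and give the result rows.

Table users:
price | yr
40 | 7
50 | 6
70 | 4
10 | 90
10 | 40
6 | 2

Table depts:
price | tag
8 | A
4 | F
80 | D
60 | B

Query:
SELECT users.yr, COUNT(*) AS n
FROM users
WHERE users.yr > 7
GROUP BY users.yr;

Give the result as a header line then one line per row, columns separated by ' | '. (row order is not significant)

After WHERE (2 rows):
users.price | users.yr
10 | 90
10 | 40
After GROUP BY (2 rows):
users.yr | n
90 | 1
40 | 1

== RESULT ==
users.yr | n
90 | 1
40 | 1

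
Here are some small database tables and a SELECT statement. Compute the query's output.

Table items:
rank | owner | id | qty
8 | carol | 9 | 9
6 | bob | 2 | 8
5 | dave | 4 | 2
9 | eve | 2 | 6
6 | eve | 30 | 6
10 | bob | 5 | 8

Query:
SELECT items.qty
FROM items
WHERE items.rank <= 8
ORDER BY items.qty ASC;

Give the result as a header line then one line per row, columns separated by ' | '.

After WHERE (4 rows):
items.rank | items.owner | items.id | items.qty
8 | carol | 9 | 9
6 | bob | 2 | 8
5 | dave | 4 | 2
6 | eve | 30 | 6
After SELECT (4 rows):
items.qty
9
8
2
6
After ORDER BY (4 rows):
items.qty
2
6
8
9

== RESULT ==
items.qty
2
6
8
9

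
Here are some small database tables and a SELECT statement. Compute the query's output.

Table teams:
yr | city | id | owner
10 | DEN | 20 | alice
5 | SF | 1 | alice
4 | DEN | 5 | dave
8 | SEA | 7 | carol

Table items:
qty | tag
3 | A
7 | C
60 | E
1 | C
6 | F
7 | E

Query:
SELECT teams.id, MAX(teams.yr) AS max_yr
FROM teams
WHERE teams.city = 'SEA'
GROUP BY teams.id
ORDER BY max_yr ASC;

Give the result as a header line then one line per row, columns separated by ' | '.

== RESULT ==
teams.id | max_yr
7 | 8

Derivation:
After WHERE (1 rows):
teams.yr | teams.city | teams.id | teams.owner
8 | SEA | 7 | carol
After GROUP BY (1 rows):
teams.id | max_yr
7 | 8
After ORDER BY (1 rows):
teams.id | max_yr
7 | 8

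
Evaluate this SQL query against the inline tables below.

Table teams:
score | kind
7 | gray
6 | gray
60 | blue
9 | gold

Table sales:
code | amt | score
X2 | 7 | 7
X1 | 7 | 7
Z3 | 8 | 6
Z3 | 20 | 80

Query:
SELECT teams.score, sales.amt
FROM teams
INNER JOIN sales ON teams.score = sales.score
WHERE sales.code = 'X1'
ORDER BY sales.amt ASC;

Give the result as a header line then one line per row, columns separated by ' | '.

After JOIN sales (3 rows):
teams.score | teams.kind | sales.code | sales.amt | sales.score
7 | gray | X2 | 7 | 7
7 | gray | X1 | 7 | 7
6 | gray | Z3 | 8 | 6
After WHERE (1 rows):
teams.score | teams.kind | sales.code | sales.amt | sales.score
7 | gray | X1 | 7 | 7
After SELECT (1 rows):
teams.score | sales.amt
7 | 7
After ORDER BY (1 rows):
teams.score | sales.amt
7 | 7

== RESULT ==
teams.score | sales.amt
7 | 7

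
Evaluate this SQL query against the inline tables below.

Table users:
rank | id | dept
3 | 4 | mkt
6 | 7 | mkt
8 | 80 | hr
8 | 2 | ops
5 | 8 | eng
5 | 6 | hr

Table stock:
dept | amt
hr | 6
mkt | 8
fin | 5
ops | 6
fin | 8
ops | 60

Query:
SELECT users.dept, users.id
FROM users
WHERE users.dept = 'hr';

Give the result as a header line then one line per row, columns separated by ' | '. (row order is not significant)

After WHERE (2 rows):
users.rank | users.id | users.dept
8 | 80 | hr
5 | 6 | hr
After SELECT (2 rows):
users.dept | users.id
hr | 80
hr | 6

== RESULT ==
users.dept | users.id
hr | 80
hr | 6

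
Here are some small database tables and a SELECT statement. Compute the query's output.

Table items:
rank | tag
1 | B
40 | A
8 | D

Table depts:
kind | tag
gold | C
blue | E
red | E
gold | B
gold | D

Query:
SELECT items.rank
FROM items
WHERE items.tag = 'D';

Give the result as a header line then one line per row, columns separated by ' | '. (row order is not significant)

After WHERE (1 rows):
items.rank | items.tag
8 | D
After SELECT (1 rows):
items.rank
8

== RESULT ==
items.rank
8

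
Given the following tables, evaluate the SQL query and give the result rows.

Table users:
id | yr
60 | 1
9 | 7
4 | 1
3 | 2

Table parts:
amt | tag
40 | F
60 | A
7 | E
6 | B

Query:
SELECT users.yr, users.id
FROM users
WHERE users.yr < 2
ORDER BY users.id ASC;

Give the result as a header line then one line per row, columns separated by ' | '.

== RESULT ==
users.yr | users.id
1 | 4
1 | 60

Derivation:
After WHERE (2 rows):
users.id | users.yr
60 | 1
4 | 1
After SELECT (2 rows):
users.yr | users.id
1 | 60
1 | 4
After ORDER BY (2 rows):
users.yr | users.id
1 | 4
1 | 60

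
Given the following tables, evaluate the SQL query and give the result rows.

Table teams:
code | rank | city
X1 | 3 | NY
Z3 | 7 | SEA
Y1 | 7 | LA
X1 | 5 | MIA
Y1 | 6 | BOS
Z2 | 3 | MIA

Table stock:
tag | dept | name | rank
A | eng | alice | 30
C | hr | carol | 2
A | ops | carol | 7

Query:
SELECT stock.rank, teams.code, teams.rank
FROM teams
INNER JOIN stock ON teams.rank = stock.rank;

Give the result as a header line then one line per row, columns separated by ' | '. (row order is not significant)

After JOIN stock (2 rows):
teams.code | teams.rank | teams.city | stock.tag | stock.dept | stock.name | stock.rank
Z3 | 7 | SEA | A | ops | carol | 7
Y1 | 7 | LA | A | ops | carol | 7
After SELECT (2 rows):
stock.rank | teams.code | teams.rank
7 | Z3 | 7
7 | Y1 | 7

== RESULT ==
stock.rank | teams.code | teams.rank
7 | Z3 | 7
7 | Y1 | 7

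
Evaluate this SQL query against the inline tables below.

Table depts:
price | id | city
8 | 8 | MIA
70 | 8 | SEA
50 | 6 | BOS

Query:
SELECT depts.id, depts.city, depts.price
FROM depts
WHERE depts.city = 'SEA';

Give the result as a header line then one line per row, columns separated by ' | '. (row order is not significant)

After WHERE (1 rows):
depts.price | depts.id | depts.city
70 | 8 | SEA
After SELECT (1 rows):
depts.id | depts.city | depts.price
8 | SEA | 70

== RESULT ==
depts.id | depts.city | depts.price
8 | SEA | 70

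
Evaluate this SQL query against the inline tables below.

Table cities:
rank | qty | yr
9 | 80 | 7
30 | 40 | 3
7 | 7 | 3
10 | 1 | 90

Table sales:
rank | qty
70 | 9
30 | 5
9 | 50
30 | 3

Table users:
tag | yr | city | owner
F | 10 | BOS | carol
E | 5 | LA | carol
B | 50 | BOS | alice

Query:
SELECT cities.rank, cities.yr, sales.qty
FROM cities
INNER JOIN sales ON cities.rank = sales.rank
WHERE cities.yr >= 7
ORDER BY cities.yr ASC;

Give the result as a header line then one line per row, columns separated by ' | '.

== RESULT ==
cities.rank | cities.yr | sales.qty
9 | 7 | 50

Derivation:
After JOIN sales (3 rows):
cities.rank | cities.qty | cities.yr | sales.rank | sales.qty
9 | 80 | 7 | 9 | 50
30 | 40 | 3 | 30 | 5
30 | 40 | 3 | 30 | 3
After WHERE (1 rows):
cities.rank | cities.qty | cities.yr | sales.rank | sales.qty
9 | 80 | 7 | 9 | 50
After SELECT (1 rows):
cities.rank | cities.yr | sales.qty
9 | 7 | 50
After ORDER BY (1 rows):
cities.rank | cities.yr | sales.qty
9 | 7 | 50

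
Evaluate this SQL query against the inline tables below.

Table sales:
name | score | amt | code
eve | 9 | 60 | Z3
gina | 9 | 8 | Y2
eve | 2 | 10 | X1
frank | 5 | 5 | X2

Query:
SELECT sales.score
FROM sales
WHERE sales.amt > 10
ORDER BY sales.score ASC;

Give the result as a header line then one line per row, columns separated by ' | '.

After WHERE (1 rows):
sales.name | sales.score | sales.amt | sales.code
eve | 9 | 60 | Z3
After SELECT (1 rows):
sales.score
9
After ORDER BY (1 rows):
sales.score
9

== RESULT ==
sales.score
9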